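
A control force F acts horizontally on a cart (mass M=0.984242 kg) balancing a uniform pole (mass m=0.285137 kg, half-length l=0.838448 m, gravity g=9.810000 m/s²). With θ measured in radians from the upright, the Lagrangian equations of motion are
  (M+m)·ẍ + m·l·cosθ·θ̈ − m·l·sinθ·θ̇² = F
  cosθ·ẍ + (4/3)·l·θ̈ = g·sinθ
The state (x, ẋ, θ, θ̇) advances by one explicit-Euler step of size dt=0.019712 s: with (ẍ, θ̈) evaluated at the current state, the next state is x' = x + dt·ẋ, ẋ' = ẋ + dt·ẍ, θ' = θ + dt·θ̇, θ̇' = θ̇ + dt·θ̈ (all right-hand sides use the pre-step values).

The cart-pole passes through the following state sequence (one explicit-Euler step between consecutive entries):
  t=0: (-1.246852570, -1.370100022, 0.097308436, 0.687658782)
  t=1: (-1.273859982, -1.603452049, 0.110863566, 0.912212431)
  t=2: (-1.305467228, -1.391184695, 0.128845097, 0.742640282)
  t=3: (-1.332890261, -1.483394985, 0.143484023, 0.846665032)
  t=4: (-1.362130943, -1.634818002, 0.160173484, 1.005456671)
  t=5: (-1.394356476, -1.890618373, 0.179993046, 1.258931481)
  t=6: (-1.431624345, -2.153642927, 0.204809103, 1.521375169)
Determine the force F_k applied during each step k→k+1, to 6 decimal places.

step 0→1:
  ẍ = (ẋ'−ẋ)/dt = (-1.603452049−-1.370100022)/0.019712 = -11.838070
  θ̈ = (θ̇'−θ̇)/dt = (0.912212431−0.687658782)/0.019712 = 11.391723
  sinθ=0.097155, cosθ=0.995269
  F = (M+m)·ẍ + m·l·cosθ·θ̈ − m·l·sinθ·θ̇² = -15.026997 + 2.710564 − 0.010983 = -12.327416
step 1→2:
  ẍ = (ẋ'−ẋ)/dt = (-1.391184695−-1.603452049)/0.019712 = 10.768433
  θ̈ = (θ̇'−θ̇)/dt = (0.742640282−0.912212431)/0.019712 = -8.602483
  sinθ=0.110637, cosθ=0.993861
  F = (M+m)·ẍ + m·l·cosθ·θ̈ − m·l·sinθ·θ̇² = 13.669223 + -2.043992 − 0.022010 = 11.603221
step 2→3:
  ẍ = (ẋ'−ẋ)/dt = (-1.483394985−-1.391184695)/0.019712 = -4.677876
  θ̈ = (θ̇'−θ̇)/dt = (0.846665032−0.742640282)/0.019712 = 5.277230
  sinθ=0.128489, cosθ=0.991711
  F = (M+m)·ẍ + m·l·cosθ·θ̈ − m·l·sinθ·θ̇² = -5.937997 + 1.251183 − 0.016942 = -4.703756
step 3→4:
  ẍ = (ẋ'−ẋ)/dt = (-1.634818002−-1.483394985)/0.019712 = -7.681768
  θ̈ = (θ̇'−θ̇)/dt = (1.005456671−0.846665032)/0.019712 = 8.055582
  sinθ=0.142992, cosθ=0.989724
  F = (M+m)·ẍ + m·l·cosθ·θ̈ − m·l·sinθ·θ̇² = -9.751075 + 1.906078 − 0.024506 = -7.869503
step 4→5:
  ẍ = (ẋ'−ẋ)/dt = (-1.890618373−-1.634818002)/0.019712 = -12.976886
  θ̈ = (θ̇'−θ̇)/dt = (1.258931481−1.005456671)/0.019712 = 12.858909
  sinθ=0.159489, cosθ=0.987200
  F = (M+m)·ẍ + m·l·cosθ·θ̈ − m·l·sinθ·θ̇² = -16.472586 + 3.034861 − 0.038547 = -13.476272
step 5→6:
  ẍ = (ẋ'−ẋ)/dt = (-2.153642927−-1.890618373)/0.019712 = -13.343372
  θ̈ = (θ̇'−θ̇)/dt = (1.521375169−1.258931481)/0.019712 = 13.313905
  sinθ=0.179023, cosθ=0.983845
  F = (M+m)·ẍ + m·l·cosθ·θ̈ − m·l·sinθ·θ̇² = -16.937797 + 3.131568 − 0.067833 = -13.874062

F_0 = -12.327416 N
F_1 = 11.603221 N
F_2 = -4.703756 N
F_3 = -7.869503 N
F_4 = -13.476272 N
F_5 = -13.874062 N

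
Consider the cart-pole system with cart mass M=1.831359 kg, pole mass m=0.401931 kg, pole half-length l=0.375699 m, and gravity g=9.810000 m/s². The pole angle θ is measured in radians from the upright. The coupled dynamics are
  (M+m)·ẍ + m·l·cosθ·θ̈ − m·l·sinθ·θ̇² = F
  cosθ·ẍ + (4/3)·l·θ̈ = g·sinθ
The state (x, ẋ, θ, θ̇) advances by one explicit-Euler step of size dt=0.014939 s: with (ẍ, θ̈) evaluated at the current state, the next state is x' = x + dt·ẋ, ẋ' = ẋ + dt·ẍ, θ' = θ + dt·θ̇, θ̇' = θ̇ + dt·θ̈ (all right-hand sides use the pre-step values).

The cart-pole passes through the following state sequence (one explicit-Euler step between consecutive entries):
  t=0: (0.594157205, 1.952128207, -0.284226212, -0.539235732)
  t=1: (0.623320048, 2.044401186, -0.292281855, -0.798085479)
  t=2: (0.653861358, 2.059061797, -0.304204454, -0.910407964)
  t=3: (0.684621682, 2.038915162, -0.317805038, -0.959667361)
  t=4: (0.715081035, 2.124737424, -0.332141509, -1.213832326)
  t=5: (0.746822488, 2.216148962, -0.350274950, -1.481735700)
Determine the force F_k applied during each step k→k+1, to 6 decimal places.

F_0 = 11.295058 N
F_1 = 1.132170 N
F_2 = -3.449368 N
F_3 = 10.432890 N
F_4 = 11.178023 N

step 0→1:
  ẍ = (ẋ'−ẋ)/dt = (2.044401186−1.952128207)/0.014939 = 6.176650
  θ̈ = (θ̇'−θ̇)/dt = (-0.798085479−-0.539235732)/0.014939 = -17.327113
  sinθ=-0.280415, cosθ=0.959879
  F = (M+m)·ẍ + m·l·cosθ·θ̈ − m·l·sinθ·θ̇² = 13.794251 + -2.511506 − -0.012313 = 11.295058
step 1→2:
  ẍ = (ẋ'−ẋ)/dt = (2.059061797−2.044401186)/0.014939 = 0.981365
  θ̈ = (θ̇'−θ̇)/dt = (-0.910407964−-0.798085479)/0.014939 = -7.518742
  sinθ=-0.288138, cosθ=0.957589
  F = (M+m)·ẍ + m·l·cosθ·θ̈ − m·l·sinθ·θ̇² = 2.191672 + -1.087216 − -0.027713 = 1.132170
step 2→3:
  ẍ = (ẋ'−ẋ)/dt = (2.038915162−2.059061797)/0.014939 = -1.348593
  θ̈ = (θ̇'−θ̇)/dt = (-0.959667361−-0.910407964)/0.014939 = -3.297369
  sinθ=-0.299534, cosθ=0.954086
  F = (M+m)·ẍ + m·l·cosθ·θ̈ − m·l·sinθ·θ̇² = -3.011800 + -0.475058 − -0.037490 = -3.449368
step 3→4:
  ẍ = (ẋ'−ẋ)/dt = (2.124737424−2.038915162)/0.014939 = 5.744846
  θ̈ = (θ̇'−θ̇)/dt = (-1.213832326−-0.959667361)/0.014939 = -17.013519
  sinθ=-0.312482, cosθ=0.949924
  F = (M+m)·ẍ + m·l·cosθ·θ̈ − m·l·sinθ·θ̇² = 12.829908 + -2.440475 − -0.043457 = 10.432890
step 4→5:
  ẍ = (ẋ'−ẋ)/dt = (2.216148962−2.124737424)/0.014939 = 6.118986
  θ̈ = (θ̇'−θ̇)/dt = (-1.481735700−-1.213832326)/0.014939 = -17.933153
  sinθ=-0.326068, cosθ=0.945346
  F = (M+m)·ẍ + m·l·cosθ·θ̈ − m·l·sinθ·θ̇² = 13.665471 + -2.559995 − -0.072547 = 11.178023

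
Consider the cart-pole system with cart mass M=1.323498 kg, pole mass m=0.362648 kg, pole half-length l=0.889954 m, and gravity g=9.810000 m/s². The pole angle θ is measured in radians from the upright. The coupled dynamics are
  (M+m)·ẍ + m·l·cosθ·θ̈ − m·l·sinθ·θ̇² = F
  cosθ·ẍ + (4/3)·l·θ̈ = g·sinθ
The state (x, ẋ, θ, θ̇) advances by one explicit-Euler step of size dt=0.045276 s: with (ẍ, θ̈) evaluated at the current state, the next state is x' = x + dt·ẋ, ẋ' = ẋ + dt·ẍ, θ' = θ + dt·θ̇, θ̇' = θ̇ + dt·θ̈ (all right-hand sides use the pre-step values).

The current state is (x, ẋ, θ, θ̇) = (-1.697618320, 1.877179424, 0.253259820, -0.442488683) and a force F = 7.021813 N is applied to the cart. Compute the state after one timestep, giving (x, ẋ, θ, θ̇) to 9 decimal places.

sinθ=0.250561119, cosθ=0.968100783
temp = (F + m·l·θ̇²·sinθ)/(M+m) = (7.021813 + 0.015833279)/1.686146 = 4.173805992
θ̈ = (g·sinθ − cosθ·temp)/(l·(4/3 − m·cos²θ/(M+m))) = -1.571323027
ẍ = temp − m·l·θ̈·cosθ/(M+m) = 4.464974041
Euler: x'=-1.697618320+0.045276·1.877179424=-1.612627144, ẋ'=1.877179424+0.045276·4.464974041=2.079335589
       θ'=0.253259820+0.045276·-0.442488683=0.233225702, θ̇'=-0.442488683+0.045276·-1.571323027=-0.513631904

(-1.612627144, 2.079335589, 0.233225702, -0.513631904)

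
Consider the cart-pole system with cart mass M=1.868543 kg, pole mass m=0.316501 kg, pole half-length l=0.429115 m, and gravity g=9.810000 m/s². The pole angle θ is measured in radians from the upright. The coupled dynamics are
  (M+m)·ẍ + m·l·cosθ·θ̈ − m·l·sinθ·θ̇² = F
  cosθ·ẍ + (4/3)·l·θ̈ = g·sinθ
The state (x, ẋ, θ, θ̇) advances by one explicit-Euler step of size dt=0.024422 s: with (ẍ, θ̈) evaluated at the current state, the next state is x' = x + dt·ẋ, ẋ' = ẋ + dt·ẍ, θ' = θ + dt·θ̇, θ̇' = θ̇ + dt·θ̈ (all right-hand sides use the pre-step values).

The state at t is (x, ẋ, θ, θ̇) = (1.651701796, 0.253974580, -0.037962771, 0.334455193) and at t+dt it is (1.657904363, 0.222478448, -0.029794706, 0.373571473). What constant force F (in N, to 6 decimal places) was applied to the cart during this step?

ẍ = (ẋ'−ẋ)/dt = (0.222478448−0.253974580)/0.024422 = -1.289662
θ̈ = (θ̇'−θ̇)/dt = (0.373571473−0.334455193)/0.024422 = 1.601682
sinθ=-0.037954, cosθ=0.999280
F = (M+m)·ẍ + m·l·cosθ·θ̈ − m·l·sinθ·θ̇² = -2.817969 + 0.217376 − -0.000577 = -2.600016

F = -2.600016 N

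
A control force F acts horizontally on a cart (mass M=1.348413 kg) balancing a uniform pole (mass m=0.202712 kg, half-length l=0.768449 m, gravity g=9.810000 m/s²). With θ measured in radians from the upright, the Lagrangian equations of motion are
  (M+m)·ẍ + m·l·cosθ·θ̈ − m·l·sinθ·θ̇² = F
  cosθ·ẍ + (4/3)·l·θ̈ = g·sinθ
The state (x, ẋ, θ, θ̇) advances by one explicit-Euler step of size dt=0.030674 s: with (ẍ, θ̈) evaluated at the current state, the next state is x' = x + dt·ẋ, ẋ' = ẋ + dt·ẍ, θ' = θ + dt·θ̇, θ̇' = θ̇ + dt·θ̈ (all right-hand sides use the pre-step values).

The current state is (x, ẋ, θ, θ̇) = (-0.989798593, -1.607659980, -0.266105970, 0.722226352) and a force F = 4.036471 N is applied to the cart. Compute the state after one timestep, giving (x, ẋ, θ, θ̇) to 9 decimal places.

sinθ=-0.262976471, cosθ=0.964802247
temp = (F + m·l·θ̇²·sinθ)/(M+m) = (4.036471 + -0.021367714)/1.551125 = 2.588510459
θ̈ = (g·sinθ − cosθ·temp)/(l·(4/3 − m·cos²θ/(M+m))) = -5.452802812
ẍ = temp − m·l·θ̈·cosθ/(M+m) = 3.116841114
Euler: x'=-0.989798593+0.030674·-1.607659980=-1.039111955, ẋ'=-1.607659980+0.030674·3.116841114=-1.512053996
       θ'=-0.266105970+0.030674·0.722226352=-0.243952399, θ̇'=0.722226352+0.030674·-5.452802812=0.554967079

(-1.039111955, -1.512053996, -0.243952399, 0.554967079)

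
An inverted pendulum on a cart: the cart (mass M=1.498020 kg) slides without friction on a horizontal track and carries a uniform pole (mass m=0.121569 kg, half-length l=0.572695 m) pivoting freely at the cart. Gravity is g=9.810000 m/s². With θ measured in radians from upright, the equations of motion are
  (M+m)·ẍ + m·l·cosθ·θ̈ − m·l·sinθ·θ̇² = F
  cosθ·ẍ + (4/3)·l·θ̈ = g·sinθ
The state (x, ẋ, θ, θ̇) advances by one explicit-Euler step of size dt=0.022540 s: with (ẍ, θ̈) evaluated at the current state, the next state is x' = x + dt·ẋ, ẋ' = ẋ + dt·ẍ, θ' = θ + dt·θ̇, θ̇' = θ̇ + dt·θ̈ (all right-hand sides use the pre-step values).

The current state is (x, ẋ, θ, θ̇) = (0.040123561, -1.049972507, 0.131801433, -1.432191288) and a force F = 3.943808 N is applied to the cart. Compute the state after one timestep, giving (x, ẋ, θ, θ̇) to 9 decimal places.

sinθ=0.131420164, cosθ=0.991326758
temp = (F + m·l·θ̇²·sinθ)/(M+m) = (3.943808 + 0.018767667)/1.619589 = 2.446655088
θ̈ = (g·sinθ − cosθ·temp)/(l·(4/3 − m·cos²θ/(M+m))) = -1.575109779
ẍ = temp − m·l·θ̈·cosθ/(M+m) = 2.513777735
Euler: x'=0.040123561+0.022540·-1.049972507=0.016457181, ẋ'=-1.049972507+0.022540·2.513777735=-0.993311957
       θ'=0.131801433+0.022540·-1.432191288=0.099519841, θ̇'=-1.432191288+0.022540·-1.575109779=-1.467694262

(0.016457181, -0.993311957, 0.099519841, -1.467694262)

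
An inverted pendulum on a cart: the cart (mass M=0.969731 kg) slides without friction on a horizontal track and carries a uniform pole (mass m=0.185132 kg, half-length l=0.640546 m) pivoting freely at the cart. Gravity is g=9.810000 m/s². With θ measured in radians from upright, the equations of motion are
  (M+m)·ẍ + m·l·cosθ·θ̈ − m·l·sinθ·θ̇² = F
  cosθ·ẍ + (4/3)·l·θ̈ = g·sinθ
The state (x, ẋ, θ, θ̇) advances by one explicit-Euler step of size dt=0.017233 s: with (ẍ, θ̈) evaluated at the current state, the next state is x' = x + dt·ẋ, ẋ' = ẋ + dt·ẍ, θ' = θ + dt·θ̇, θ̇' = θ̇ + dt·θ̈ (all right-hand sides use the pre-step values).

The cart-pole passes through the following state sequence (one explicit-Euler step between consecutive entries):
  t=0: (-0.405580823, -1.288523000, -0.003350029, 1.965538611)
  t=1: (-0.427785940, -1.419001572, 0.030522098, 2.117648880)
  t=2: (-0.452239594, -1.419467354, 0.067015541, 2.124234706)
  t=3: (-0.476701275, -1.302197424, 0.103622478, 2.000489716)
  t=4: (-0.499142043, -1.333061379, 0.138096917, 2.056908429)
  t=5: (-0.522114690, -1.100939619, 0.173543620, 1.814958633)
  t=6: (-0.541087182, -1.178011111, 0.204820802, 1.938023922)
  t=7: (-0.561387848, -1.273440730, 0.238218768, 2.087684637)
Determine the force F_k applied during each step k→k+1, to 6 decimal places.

step 0→1:
  ẍ = (ẋ'−ẋ)/dt = (-1.419001572−-1.288523000)/0.017233 = -7.571437
  θ̈ = (θ̇'−θ̇)/dt = (2.117648880−1.965538611)/0.017233 = 8.826685
  sinθ=-0.003350, cosθ=0.999994
  F = (M+m)·ẍ + m·l·cosθ·θ̈ − m·l·sinθ·θ̇² = -8.743972 + 1.046712 − -0.001535 = -7.695726
step 1→2:
  ẍ = (ẋ'−ẋ)/dt = (-1.419467354−-1.419001572)/0.017233 = -0.027028
  θ̈ = (θ̇'−θ̇)/dt = (2.124234706−2.117648880)/0.017233 = 0.382164
  sinθ=0.030517, cosθ=0.999534
  F = (M+m)·ẍ + m·l·cosθ·θ̈ − m·l·sinθ·θ̇² = -0.031214 + 0.045298 − 0.016229 = -0.002145
step 2→3:
  ẍ = (ẋ'−ẋ)/dt = (-1.302197424−-1.419467354)/0.017233 = 6.804963
  θ̈ = (θ̇'−θ̇)/dt = (2.000489716−2.124234706)/0.017233 = -7.180699
  sinθ=0.066965, cosθ=0.997755
  F = (M+m)·ẍ + m·l·cosθ·θ̈ − m·l·sinθ·θ̇² = 7.858800 + -0.849616 − 0.035833 = 6.973351
step 3→4:
  ẍ = (ẋ'−ẋ)/dt = (-1.333061379−-1.302197424)/0.017233 = -1.790980
  θ̈ = (θ̇'−θ̇)/dt = (2.056908429−2.000489716)/0.017233 = 3.273876
  sinθ=0.103437, cosθ=0.994636
  F = (M+m)·ẍ + m·l·cosθ·θ̈ − m·l·sinθ·θ̇² = -2.068336 + 0.386152 − 0.049089 = -1.731273
step 4→5:
  ẍ = (ẋ'−ẋ)/dt = (-1.100939619−-1.333061379)/0.017233 = 13.469608
  θ̈ = (θ̇'−θ̇)/dt = (1.814958633−2.056908429)/0.017233 = -14.039912
  sinθ=0.137658, cosθ=0.990480
  F = (M+m)·ẍ + m·l·cosθ·θ̈ − m·l·sinθ·θ̇² = 15.555552 + -1.649080 − 0.069066 = 13.837406
step 5→6:
  ẍ = (ẋ'−ẋ)/dt = (-1.178011111−-1.100939619)/0.017233 = -4.472320
  θ̈ = (θ̇'−θ̇)/dt = (1.938023922−1.814958633)/0.017233 = 7.141257
  sinθ=0.172674, cosθ=0.984979
  F = (M+m)·ẍ + m·l·cosθ·θ̈ − m·l·sinθ·θ̇² = -5.164917 + 0.834130 − 0.067452 = -4.398239
step 6→7:
  ẍ = (ẋ'−ẋ)/dt = (-1.273440730−-1.178011111)/0.017233 = -5.537609
  θ̈ = (θ̇'−θ̇)/dt = (2.087684637−1.938023922)/0.017233 = 8.684542
  sinθ=0.203392, cosθ=0.979097
  F = (M+m)·ẍ + m·l·cosθ·θ̈ − m·l·sinθ·θ̇² = -6.395180 + 1.008335 − 0.090591 = -5.477436

F_0 = -7.695726 N
F_1 = -0.002145 N
F_2 = 6.973351 N
F_3 = -1.731273 N
F_4 = 13.837406 N
F_5 = -4.398239 N
F_6 = -5.477436 N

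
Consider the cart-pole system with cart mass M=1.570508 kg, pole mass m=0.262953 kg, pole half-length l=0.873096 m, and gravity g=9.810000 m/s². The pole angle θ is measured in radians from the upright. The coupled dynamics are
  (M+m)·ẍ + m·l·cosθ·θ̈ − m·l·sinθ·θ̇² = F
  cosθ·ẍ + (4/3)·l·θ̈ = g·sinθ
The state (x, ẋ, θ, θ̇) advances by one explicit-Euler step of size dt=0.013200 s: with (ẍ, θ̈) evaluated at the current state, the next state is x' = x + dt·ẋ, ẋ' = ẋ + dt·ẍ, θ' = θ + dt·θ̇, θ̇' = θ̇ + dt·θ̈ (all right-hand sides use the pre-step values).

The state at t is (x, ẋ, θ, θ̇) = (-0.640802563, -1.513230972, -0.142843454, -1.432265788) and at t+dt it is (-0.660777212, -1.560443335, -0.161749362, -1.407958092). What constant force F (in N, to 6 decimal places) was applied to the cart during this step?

F = -6.072214 N

ẍ = (ẋ'−ẋ)/dt = (-1.560443335−-1.513230972)/0.013200 = -3.576694
θ̈ = (θ̇'−θ̇)/dt = (-1.407958092−-1.432265788)/0.013200 = 1.841492
sinθ=-0.142358, cosθ=0.989815
F = (M+m)·ẍ + m·l·cosθ·θ̈ − m·l·sinθ·θ̇² = -6.557729 + 0.418470 − -0.067046 = -6.072214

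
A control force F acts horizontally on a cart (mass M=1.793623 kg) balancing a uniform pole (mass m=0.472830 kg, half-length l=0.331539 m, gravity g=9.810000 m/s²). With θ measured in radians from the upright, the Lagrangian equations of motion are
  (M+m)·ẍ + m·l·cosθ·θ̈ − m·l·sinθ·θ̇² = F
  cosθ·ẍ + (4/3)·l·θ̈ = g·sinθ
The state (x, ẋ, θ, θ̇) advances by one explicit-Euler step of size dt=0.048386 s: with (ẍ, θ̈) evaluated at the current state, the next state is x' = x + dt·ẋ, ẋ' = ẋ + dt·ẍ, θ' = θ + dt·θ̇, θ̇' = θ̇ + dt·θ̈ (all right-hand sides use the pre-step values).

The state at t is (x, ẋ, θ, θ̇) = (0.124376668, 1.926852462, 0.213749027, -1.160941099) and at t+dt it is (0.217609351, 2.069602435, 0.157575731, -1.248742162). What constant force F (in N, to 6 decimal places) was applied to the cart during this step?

F = 6.363761 N

ẍ = (ẋ'−ẋ)/dt = (2.069602435−1.926852462)/0.048386 = 2.950233
θ̈ = (θ̇'−θ̇)/dt = (-1.248742162−-1.160941099)/0.048386 = -1.814596
sinθ=0.212125, cosθ=0.977243
F = (M+m)·ẍ + m·l·cosθ·θ̈ − m·l·sinθ·θ̇² = 6.686564 + -0.277985 − 0.044818 = 6.363761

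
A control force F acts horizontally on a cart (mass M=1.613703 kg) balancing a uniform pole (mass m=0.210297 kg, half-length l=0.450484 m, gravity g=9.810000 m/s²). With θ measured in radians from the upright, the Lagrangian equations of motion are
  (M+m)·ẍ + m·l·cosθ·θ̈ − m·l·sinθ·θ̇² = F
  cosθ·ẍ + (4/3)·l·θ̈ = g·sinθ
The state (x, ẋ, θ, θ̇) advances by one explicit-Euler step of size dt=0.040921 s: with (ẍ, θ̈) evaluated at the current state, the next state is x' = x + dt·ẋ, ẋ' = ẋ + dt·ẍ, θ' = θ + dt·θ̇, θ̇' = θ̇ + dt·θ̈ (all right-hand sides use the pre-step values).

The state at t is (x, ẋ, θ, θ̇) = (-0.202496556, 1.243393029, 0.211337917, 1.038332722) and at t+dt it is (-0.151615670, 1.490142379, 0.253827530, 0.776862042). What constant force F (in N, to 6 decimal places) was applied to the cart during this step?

ẍ = (ẋ'−ẋ)/dt = (1.490142379−1.243393029)/0.040921 = 6.029895
θ̈ = (θ̇'−θ̇)/dt = (0.776862042−1.038332722)/0.040921 = -6.389645
sinθ=0.209768, cosθ=0.977751
F = (M+m)·ẍ + m·l·cosθ·θ̈ − m·l·sinθ·θ̇² = 10.998529 + -0.591858 − 0.021425 = 10.385246

F = 10.385246 N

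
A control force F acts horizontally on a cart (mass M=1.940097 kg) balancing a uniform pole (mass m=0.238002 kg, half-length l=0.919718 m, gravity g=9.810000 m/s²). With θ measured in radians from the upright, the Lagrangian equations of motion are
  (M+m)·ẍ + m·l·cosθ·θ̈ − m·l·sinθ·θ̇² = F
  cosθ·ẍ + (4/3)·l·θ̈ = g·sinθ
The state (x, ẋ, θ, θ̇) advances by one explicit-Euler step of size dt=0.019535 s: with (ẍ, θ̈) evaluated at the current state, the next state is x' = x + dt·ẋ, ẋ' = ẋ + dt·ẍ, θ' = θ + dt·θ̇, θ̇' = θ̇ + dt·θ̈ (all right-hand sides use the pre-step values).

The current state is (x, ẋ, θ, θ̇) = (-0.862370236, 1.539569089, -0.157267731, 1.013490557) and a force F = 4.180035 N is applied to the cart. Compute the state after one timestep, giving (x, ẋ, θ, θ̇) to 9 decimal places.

(-0.832294754, 1.582613799, -0.137469193, 0.954346393)

sinθ=-0.156620245, cosθ=0.987658898
temp = (F + m·l·θ̇²·sinθ)/(M+m) = (4.180035 + -0.035214587)/2.178099 = 1.902953177
θ̈ = (g·sinθ − cosθ·temp)/(l·(4/3 − m·cos²θ/(M+m))) = -3.027599894
ẍ = temp − m·l·θ̈·cosθ/(M+m) = 2.203466091
Euler: x'=-0.862370236+0.019535·1.539569089=-0.832294754, ẋ'=1.539569089+0.019535·2.203466091=1.582613799
       θ'=-0.157267731+0.019535·1.013490557=-0.137469193, θ̇'=1.013490557+0.019535·-3.027599894=0.954346393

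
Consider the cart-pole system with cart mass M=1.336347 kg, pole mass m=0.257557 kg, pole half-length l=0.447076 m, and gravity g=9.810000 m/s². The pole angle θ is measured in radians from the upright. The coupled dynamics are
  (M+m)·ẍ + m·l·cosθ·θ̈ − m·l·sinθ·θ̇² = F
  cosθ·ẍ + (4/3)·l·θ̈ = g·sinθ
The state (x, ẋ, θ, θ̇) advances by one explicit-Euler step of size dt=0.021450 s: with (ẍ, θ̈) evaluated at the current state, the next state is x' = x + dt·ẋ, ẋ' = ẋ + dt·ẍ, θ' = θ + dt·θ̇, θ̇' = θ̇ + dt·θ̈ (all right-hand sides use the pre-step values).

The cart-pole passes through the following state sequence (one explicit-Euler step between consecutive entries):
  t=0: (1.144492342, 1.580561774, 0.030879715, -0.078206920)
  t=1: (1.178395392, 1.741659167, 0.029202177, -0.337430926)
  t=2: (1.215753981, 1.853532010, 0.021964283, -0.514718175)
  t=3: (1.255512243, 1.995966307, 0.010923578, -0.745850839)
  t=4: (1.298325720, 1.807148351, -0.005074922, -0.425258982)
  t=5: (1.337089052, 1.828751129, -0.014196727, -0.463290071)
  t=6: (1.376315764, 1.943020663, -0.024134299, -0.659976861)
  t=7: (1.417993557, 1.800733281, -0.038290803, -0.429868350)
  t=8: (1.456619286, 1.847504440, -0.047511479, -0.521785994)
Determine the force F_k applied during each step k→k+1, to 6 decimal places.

step 0→1:
  ẍ = (ẋ'−ẋ)/dt = (1.741659167−1.580561774)/0.021450 = 7.510368
  θ̈ = (θ̇'−θ̇)/dt = (-0.337430926−-0.078206920)/0.021450 = -12.085035
  sinθ=0.030875, cosθ=0.999523
  F = (M+m)·ẍ + m·l·cosθ·θ̈ − m·l·sinθ·θ̇² = 11.970806 + -1.390899 − 0.000022 = 10.579885
step 1→2:
  ẍ = (ẋ'−ẋ)/dt = (1.853532010−1.741659167)/0.021450 = 5.215517
  θ̈ = (θ̇'−θ̇)/dt = (-0.514718175−-0.337430926)/0.021450 = -8.265140
  sinθ=0.029198, cosθ=0.999574
  F = (M+m)·ẍ + m·l·cosθ·θ̈ − m·l·sinθ·θ̇² = 8.313034 + -0.951305 − 0.000383 = 7.361346
step 2→3:
  ẍ = (ẋ'−ẋ)/dt = (1.995966307−1.853532010)/0.021450 = 6.640294
  θ̈ = (θ̇'−θ̇)/dt = (-0.745850839−-0.514718175)/0.021450 = -10.775416
  sinθ=0.021963, cosθ=0.999759
  F = (M+m)·ẍ + m·l·cosθ·θ̈ − m·l·sinθ·θ̇² = 10.583990 + -1.240463 − 0.000670 = 9.342857
step 3→4:
  ẍ = (ẋ'−ẋ)/dt = (1.807148351−1.995966307)/0.021450 = -8.802702
  θ̈ = (θ̇'−θ̇)/dt = (-0.425258982−-0.745850839)/0.021450 = 14.946007
  sinθ=0.010923, cosθ=0.999940
  F = (M+m)·ẍ + m·l·cosθ·θ̈ − m·l·sinθ·θ̇² = -14.030662 + 1.720893 − 0.000700 = -12.310468
step 4→5:
  ẍ = (ẋ'−ẋ)/dt = (1.828751129−1.807148351)/0.021450 = 1.007123
  θ̈ = (θ̇'−θ̇)/dt = (-0.463290071−-0.425258982)/0.021450 = -1.773011
  sinθ=-0.005075, cosθ=0.999987
  F = (M+m)·ẍ + m·l·cosθ·θ̈ − m·l·sinθ·θ̇² = 1.605257 + -0.204155 − -0.000106 = 1.401207
step 5→6:
  ẍ = (ẋ'−ẋ)/dt = (1.943020663−1.828751129)/0.021450 = 5.327251
  θ̈ = (θ̇'−θ̇)/dt = (-0.659976861−-0.463290071)/0.021450 = -9.169547
  sinθ=-0.014196, cosθ=0.999899
  F = (M+m)·ẍ + m·l·cosθ·θ̈ − m·l·sinθ·θ̇² = 8.491127 + -1.055745 − -0.000351 = 7.435733
step 6→7:
  ẍ = (ẋ'−ẋ)/dt = (1.800733281−1.943020663)/0.021450 = -6.633444
  θ̈ = (θ̇'−θ̇)/dt = (-0.429868350−-0.659976861)/0.021450 = 10.727669
  sinθ=-0.024132, cosθ=0.999709
  F = (M+m)·ẍ + m·l·cosθ·θ̈ − m·l·sinθ·θ̇² = -10.573073 + 1.234905 − -0.001210 = -9.336958
step 7→8:
  ẍ = (ẋ'−ẋ)/dt = (1.847504440−1.800733281)/0.021450 = 2.180474
  θ̈ = (θ̇'−θ̇)/dt = (-0.521785994−-0.429868350)/0.021450 = -4.285205
  sinθ=-0.038281, cosθ=0.999267
  F = (M+m)·ẍ + m·l·cosθ·θ̈ − m·l·sinθ·θ̇² = 3.475466 + -0.493069 − -0.000815 = 2.983211

F_0 = 10.579885 N
F_1 = 7.361346 N
F_2 = 9.342857 N
F_3 = -12.310468 N
F_4 = 1.401207 N
F_5 = 7.435733 N
F_6 = -9.336958 N
F_7 = 2.983211 N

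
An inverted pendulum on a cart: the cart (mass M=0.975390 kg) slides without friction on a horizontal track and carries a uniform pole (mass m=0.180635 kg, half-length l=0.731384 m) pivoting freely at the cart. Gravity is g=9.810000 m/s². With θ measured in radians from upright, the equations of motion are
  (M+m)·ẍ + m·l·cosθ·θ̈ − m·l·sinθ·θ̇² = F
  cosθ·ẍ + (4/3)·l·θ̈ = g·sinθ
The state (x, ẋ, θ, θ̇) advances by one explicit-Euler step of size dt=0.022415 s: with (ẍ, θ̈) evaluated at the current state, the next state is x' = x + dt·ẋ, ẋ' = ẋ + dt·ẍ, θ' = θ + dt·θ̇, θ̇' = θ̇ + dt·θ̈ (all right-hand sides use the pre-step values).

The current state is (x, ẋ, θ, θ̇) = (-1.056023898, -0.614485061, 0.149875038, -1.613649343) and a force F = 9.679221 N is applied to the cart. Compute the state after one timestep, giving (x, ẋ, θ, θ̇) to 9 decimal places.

(-1.069797581, -0.405693246, 0.113705088, -1.791686721)

sinθ=0.149314572, cosθ=0.988789744
temp = (F + m·l·θ̇²·sinθ)/(M+m) = (9.679221 + 0.051365070)/1.156025 = 8.417279964
θ̈ = (g·sinθ − cosθ·temp)/(l·(4/3 − m·cos²θ/(M+m))) = -7.942778402
ẍ = temp − m·l·θ̈·cosθ/(M+m) = 9.314825584
Euler: x'=-1.056023898+0.022415·-0.614485061=-1.069797581, ẋ'=-0.614485061+0.022415·9.314825584=-0.405693246
       θ'=0.149875038+0.022415·-1.613649343=0.113705088, θ̇'=-1.613649343+0.022415·-7.942778402=-1.791686721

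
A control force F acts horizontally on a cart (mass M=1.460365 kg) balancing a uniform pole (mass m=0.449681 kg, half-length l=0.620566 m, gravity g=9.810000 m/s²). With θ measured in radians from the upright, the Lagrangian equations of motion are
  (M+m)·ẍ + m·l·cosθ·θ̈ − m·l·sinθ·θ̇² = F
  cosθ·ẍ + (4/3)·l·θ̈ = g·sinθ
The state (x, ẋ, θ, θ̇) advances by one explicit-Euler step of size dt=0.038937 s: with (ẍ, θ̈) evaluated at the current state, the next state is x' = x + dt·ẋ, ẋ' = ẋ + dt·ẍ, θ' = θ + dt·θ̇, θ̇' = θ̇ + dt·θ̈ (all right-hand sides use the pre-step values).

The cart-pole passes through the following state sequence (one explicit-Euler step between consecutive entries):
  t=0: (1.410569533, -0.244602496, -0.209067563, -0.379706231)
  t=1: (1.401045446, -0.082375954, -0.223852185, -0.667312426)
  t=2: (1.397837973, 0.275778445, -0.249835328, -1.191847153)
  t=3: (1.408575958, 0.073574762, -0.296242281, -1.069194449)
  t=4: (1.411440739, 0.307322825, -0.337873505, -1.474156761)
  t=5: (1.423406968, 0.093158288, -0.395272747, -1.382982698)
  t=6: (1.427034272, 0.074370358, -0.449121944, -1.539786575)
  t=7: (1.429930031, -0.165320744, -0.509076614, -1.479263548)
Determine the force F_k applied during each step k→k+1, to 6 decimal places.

step 0→1:
  ẍ = (ẋ'−ẋ)/dt = (-0.082375954−-0.244602496)/0.038937 = 4.166385
  θ̈ = (θ̇'−θ̇)/dt = (-0.667312426−-0.379706231)/0.038937 = -7.386450
  sinθ=-0.207548, cosθ=0.978225
  F = (M+m)·ẍ + m·l·cosθ·θ̈ − m·l·sinθ·θ̇² = 7.957987 + -2.016355 − -0.008350 = 5.949983
step 1→2:
  ẍ = (ẋ'−ẋ)/dt = (0.275778445−-0.082375954)/0.038937 = 9.198305
  θ̈ = (θ̇'−θ̇)/dt = (-1.191847153−-0.667312426)/0.038937 = -13.471370
  sinθ=-0.221987, cosθ=0.975050
  F = (M+m)·ẍ + m·l·cosθ·θ̈ − m·l·sinθ·θ̇² = 17.569186 + -3.665481 − -0.027585 = 13.931290
step 2→3:
  ẍ = (ẋ'−ẋ)/dt = (0.073574762−0.275778445)/0.038937 = -5.193099
  θ̈ = (θ̇'−θ̇)/dt = (-1.069194449−-1.191847153)/0.038937 = 3.150030
  sinθ=-0.247244, cosθ=0.968953
  F = (M+m)·ẍ + m·l·cosθ·θ̈ − m·l·sinθ·θ̇² = -9.919057 + 0.851746 − -0.098008 = -8.969304
step 3→4:
  ẍ = (ẋ'−ẋ)/dt = (0.307322825−0.073574762)/0.038937 = 6.003238
  θ̈ = (θ̇'−θ̇)/dt = (-1.474156761−-1.069194449)/0.038937 = -10.400450
  sinθ=-0.291928, cosθ=0.956440
  F = (M+m)·ẍ + m·l·cosθ·θ̈ − m·l·sinθ·θ̇² = 11.466460 + -2.775891 − -0.093128 = 8.783697
step 4→5:
  ẍ = (ẋ'−ẋ)/dt = (0.093158288−0.307322825)/0.038937 = -5.500283
  θ̈ = (θ̇'−θ̇)/dt = (-1.382982698−-1.474156761)/0.038937 = 2.341579
  sinθ=-0.331482, cosθ=0.943462
  F = (M+m)·ẍ + m·l·cosθ·θ̈ − m·l·sinθ·θ̇² = -10.505794 + 0.616489 − -0.201020 = -9.688285
step 5→6:
  ẍ = (ẋ'−ẋ)/dt = (0.074370358−0.093158288)/0.038937 = -0.482521
  θ̈ = (θ̇'−θ̇)/dt = (-1.539786575−-1.382982698)/0.038937 = -4.027118
  sinθ=-0.385060, cosθ=0.922892
  F = (M+m)·ẍ + m·l·cosθ·θ̈ − m·l·sinθ·θ̇² = -0.921638 + -1.037140 − -0.205520 = -1.753258
step 6→7:
  ẍ = (ẋ'−ẋ)/dt = (-0.165320744−0.074370358)/0.038937 = -6.155870
  θ̈ = (θ̇'−θ̇)/dt = (-1.479263548−-1.539786575)/0.038937 = 1.554383
  sinθ=-0.434175, cosθ=0.900829
  F = (M+m)·ẍ + m·l·cosθ·θ̈ − m·l·sinθ·θ̇² = -11.757994 + 0.390745 − -0.287262 = -11.079988

F_0 = 5.949983 N
F_1 = 13.931290 N
F_2 = -8.969304 N
F_3 = 8.783697 N
F_4 = -9.688285 N
F_5 = -1.753258 N
F_6 = -11.079988 N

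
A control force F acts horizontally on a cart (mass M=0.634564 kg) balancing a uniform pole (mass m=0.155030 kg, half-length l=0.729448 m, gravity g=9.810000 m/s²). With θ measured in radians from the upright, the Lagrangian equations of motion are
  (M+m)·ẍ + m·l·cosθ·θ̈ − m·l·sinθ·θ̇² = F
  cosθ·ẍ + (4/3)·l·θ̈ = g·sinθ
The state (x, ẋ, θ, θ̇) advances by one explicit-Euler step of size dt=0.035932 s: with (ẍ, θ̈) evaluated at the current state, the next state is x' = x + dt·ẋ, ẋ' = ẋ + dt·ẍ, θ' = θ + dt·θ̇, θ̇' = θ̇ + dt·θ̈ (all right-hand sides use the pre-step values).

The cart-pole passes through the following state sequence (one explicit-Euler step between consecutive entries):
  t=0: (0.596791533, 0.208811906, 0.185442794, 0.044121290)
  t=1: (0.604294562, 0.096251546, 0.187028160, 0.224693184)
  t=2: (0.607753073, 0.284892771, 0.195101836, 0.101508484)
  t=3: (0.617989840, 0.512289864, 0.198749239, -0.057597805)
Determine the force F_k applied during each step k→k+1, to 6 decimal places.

F_0 = -1.914960 N
F_1 = 3.763338 N
F_2 = 4.505507 N

step 0→1:
  ẍ = (ẋ'−ẋ)/dt = (0.096251546−0.208811906)/0.035932 = -3.132594
  θ̈ = (θ̇'−θ̇)/dt = (0.224693184−0.044121290)/0.035932 = 5.025378
  sinθ=0.184382, cosθ=0.982855
  F = (M+m)·ẍ + m·l·cosθ·θ̈ − m·l·sinθ·θ̇² = -2.473477 + 0.558558 − 0.000041 = -1.914960
step 1→2:
  ẍ = (ẋ'−ẋ)/dt = (0.284892771−0.096251546)/0.035932 = 5.249951
  θ̈ = (θ̇'−θ̇)/dt = (0.101508484−0.224693184)/0.035932 = -3.428273
  sinθ=0.185940, cosθ=0.982561
  F = (M+m)·ẍ + m·l·cosθ·θ̈ − m·l·sinθ·θ̇² = 4.145329 + -0.380930 − 0.001062 = 3.763338
step 2→3:
  ẍ = (ẋ'−ẋ)/dt = (0.512289864−0.284892771)/0.035932 = 6.328540
  θ̈ = (θ̇'−θ̇)/dt = (-0.057597805−0.101508484)/0.035932 = -4.427983
  sinθ=0.193866, cosθ=0.981028
  F = (M+m)·ẍ + m·l·cosθ·θ̈ − m·l·sinθ·θ̇² = 4.996977 + -0.491244 − 0.000226 = 4.505507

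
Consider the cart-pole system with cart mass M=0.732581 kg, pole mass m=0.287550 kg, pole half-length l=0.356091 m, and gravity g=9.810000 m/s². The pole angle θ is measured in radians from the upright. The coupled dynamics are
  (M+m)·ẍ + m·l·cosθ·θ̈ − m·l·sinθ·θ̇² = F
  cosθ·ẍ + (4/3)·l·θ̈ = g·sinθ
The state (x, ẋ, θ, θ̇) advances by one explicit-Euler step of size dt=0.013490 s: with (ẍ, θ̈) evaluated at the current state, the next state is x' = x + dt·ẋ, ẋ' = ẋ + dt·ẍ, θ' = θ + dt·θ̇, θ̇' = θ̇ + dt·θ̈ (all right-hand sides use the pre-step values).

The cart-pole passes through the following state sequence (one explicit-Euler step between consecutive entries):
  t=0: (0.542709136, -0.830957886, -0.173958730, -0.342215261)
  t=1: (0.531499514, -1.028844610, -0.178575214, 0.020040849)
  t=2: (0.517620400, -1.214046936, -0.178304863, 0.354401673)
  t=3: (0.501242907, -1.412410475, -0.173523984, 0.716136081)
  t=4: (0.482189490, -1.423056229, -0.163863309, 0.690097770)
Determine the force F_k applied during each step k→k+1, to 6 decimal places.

step 0→1:
  ẍ = (ẋ'−ẋ)/dt = (-1.028844610−-0.830957886)/0.013490 = -14.669142
  θ̈ = (θ̇'−θ̇)/dt = (0.020040849−-0.342215261)/0.013490 = 26.853678
  sinθ=-0.173083, cosθ=0.984907
  F = (M+m)·ẍ + m·l·cosθ·θ̈ − m·l·sinθ·θ̇² = -14.964446 + 2.708155 − -0.002076 = -12.254216
step 1→2:
  ẍ = (ẋ'−ẋ)/dt = (-1.214046936−-1.028844610)/0.013490 = -13.728860
  θ̈ = (θ̇'−θ̇)/dt = (0.354401673−0.020040849)/0.013490 = 24.785828
  sinθ=-0.177628, cosθ=0.984098
  F = (M+m)·ẍ + m·l·cosθ·θ̈ − m·l·sinθ·θ̇² = -14.005236 + 2.497561 − -0.000007 = -11.507668
step 2→3:
  ẍ = (ẋ'−ẋ)/dt = (-1.412410475−-1.214046936)/0.013490 = -14.704488
  θ̈ = (θ̇'−θ̇)/dt = (0.716136081−0.354401673)/0.013490 = 26.815004
  sinθ=-0.177362, cosθ=0.984146
  F = (M+m)·ẍ + m·l·cosθ·θ̈ − m·l·sinθ·θ̇² = -15.000504 + 2.702164 − -0.002281 = -12.296059
step 3→4:
  ẍ = (ẋ'−ẋ)/dt = (-1.423056229−-1.412410475)/0.013490 = -0.789159
  θ̈ = (θ̇'−θ̇)/dt = (0.690097770−0.716136081)/0.013490 = -1.930194
  sinθ=-0.172654, cosθ=0.984982
  F = (M+m)·ẍ + m·l·cosθ·θ̈ − m·l·sinθ·θ̇² = -0.805045 + -0.194672 − -0.009067 = -0.990651

F_0 = -12.254216 N
F_1 = -11.507668 N
F_2 = -12.296059 N
F_3 = -0.990651 N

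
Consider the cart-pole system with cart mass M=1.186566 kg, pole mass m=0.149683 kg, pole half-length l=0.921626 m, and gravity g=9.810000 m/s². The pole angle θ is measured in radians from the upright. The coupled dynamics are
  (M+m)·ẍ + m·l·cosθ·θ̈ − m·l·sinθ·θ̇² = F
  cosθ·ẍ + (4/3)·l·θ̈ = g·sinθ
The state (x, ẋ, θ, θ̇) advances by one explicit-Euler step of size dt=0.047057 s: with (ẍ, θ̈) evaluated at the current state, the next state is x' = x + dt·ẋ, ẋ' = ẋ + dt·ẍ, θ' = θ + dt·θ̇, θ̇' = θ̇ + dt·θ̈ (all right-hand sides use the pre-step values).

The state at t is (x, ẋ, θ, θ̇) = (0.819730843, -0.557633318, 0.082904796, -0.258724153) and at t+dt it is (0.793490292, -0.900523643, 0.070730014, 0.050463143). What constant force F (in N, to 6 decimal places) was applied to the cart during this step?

F = -8.834316 N

ẍ = (ẋ'−ẋ)/dt = (-0.900523643−-0.557633318)/0.047057 = -7.286702
θ̈ = (θ̇'−θ̇)/dt = (0.050463143−-0.258724153)/0.047057 = 6.570485
sinθ=0.082810, cosθ=0.996565
F = (M+m)·ẍ + m·l·cosθ·θ̈ − m·l·sinθ·θ̇² = -9.736848 + 0.903297 − 0.000765 = -8.834316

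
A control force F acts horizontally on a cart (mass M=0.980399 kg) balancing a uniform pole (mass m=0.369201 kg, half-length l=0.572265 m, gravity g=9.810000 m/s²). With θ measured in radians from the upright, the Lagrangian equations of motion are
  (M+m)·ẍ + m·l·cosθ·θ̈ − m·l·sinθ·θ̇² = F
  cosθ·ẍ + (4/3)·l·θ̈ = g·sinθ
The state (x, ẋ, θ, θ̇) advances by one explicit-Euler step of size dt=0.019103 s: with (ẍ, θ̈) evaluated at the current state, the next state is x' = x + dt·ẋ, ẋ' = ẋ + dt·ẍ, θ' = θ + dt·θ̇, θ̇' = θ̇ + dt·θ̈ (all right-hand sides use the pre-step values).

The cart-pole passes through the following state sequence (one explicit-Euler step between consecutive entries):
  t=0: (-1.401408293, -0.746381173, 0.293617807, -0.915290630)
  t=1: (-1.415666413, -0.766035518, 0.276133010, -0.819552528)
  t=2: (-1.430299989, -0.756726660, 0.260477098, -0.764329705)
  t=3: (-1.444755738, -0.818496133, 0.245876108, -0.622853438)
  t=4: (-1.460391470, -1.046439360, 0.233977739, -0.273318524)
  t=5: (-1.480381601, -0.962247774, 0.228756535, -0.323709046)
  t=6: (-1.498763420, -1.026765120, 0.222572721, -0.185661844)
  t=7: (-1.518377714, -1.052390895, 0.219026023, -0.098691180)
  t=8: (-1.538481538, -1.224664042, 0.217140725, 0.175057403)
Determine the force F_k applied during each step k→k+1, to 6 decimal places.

F_0 = -0.426224 N
F_1 = 1.206599 N
F_2 = -2.883758 N
F_3 = -12.374201 N
F_4 = 5.402220 N
F_5 = -3.076041 N
F_6 = -0.873857 N
F_7 = -9.215952 N

step 0→1:
  ẍ = (ẋ'−ẋ)/dt = (-0.766035518−-0.746381173)/0.019103 = -1.028862
  θ̈ = (θ̇'−θ̇)/dt = (-0.819552528−-0.915290630)/0.019103 = 5.011679
  sinθ=0.289417, cosθ=0.957203
  F = (M+m)·ẍ + m·l·cosθ·θ̈ − m·l·sinθ·θ̇² = -1.388552 + 1.013555 − 0.051227 = -0.426224
step 1→2:
  ẍ = (ẋ'−ẋ)/dt = (-0.756726660−-0.766035518)/0.019103 = 0.487298
  θ̈ = (θ̇'−θ̇)/dt = (-0.764329705−-0.819552528)/0.019103 = 2.890793
  sinθ=0.272637, cosθ=0.962117
  F = (M+m)·ẍ + m·l·cosθ·θ̈ − m·l·sinθ·θ̇² = 0.657658 + 0.587631 − 0.038690 = 1.206599
step 2→3:
  ẍ = (ẋ'−ẋ)/dt = (-0.818496133−-0.756726660)/0.019103 = -3.233496
  θ̈ = (θ̇'−θ̇)/dt = (-0.622853438−-0.764329705)/0.019103 = 7.405971
  sinθ=0.257542, cosθ=0.966267
  F = (M+m)·ẍ + m·l·cosθ·θ̈ − m·l·sinθ·θ̇² = -4.363926 + 1.511957 − 0.031788 = -2.883758
step 3→4:
  ẍ = (ẋ'−ẋ)/dt = (-1.046439360−-0.818496133)/0.019103 = -11.932326
  θ̈ = (θ̇'−θ̇)/dt = (-0.273318524−-0.622853438)/0.019103 = 18.297383
  sinθ=0.243406, cosθ=0.969924
  F = (M+m)·ẍ + m·l·cosθ·θ̈ − m·l·sinθ·θ̇² = -16.103867 + 3.749617 − 0.019951 = -12.374201
step 4→5:
  ẍ = (ẋ'−ẋ)/dt = (-0.962247774−-1.046439360)/0.019103 = 4.407244
  θ̈ = (θ̇'−θ̇)/dt = (-0.323709046−-0.273318524)/0.019103 = -2.637833
  sinθ=0.231849, cosθ=0.972752
  F = (M+m)·ẍ + m·l·cosθ·θ̈ − m·l·sinθ·θ̇² = 5.948017 + -0.542137 − 0.003659 = 5.402220
step 5→6:
  ẍ = (ẋ'−ẋ)/dt = (-1.026765120−-0.962247774)/0.019103 = -3.377341
  θ̈ = (θ̇'−θ̇)/dt = (-0.185661844−-0.323709046)/0.019103 = 7.226467
  sinθ=0.226767, cosθ=0.973949
  F = (M+m)·ẍ + m·l·cosθ·θ̈ − m·l·sinθ·θ̇² = -4.558059 + 1.487039 − 0.005021 = -3.076041
step 6→7:
  ẍ = (ẋ'−ẋ)/dt = (-1.052390895−-1.026765120)/0.019103 = -1.341453
  θ̈ = (θ̇'−θ̇)/dt = (-0.098691180−-0.185661844)/0.019103 = 4.552723
  sinθ=0.220740, cosθ=0.975333
  F = (M+m)·ẍ + m·l·cosθ·θ̈ − m·l·sinθ·θ̇² = -1.810425 + 0.938175 − 0.001608 = -0.873857
step 7→8:
  ẍ = (ẋ'−ẋ)/dt = (-1.224664042−-1.052390895)/0.019103 = -9.018120
  θ̈ = (θ̇'−θ̇)/dt = (0.175057403−-0.098691180)/0.019103 = 14.330136
  sinθ=0.217279, cosθ=0.976110
  F = (M+m)·ẍ + m·l·cosθ·θ̈ − m·l·sinθ·θ̇² = -12.170855 + 2.955350 − 0.000447 = -9.215952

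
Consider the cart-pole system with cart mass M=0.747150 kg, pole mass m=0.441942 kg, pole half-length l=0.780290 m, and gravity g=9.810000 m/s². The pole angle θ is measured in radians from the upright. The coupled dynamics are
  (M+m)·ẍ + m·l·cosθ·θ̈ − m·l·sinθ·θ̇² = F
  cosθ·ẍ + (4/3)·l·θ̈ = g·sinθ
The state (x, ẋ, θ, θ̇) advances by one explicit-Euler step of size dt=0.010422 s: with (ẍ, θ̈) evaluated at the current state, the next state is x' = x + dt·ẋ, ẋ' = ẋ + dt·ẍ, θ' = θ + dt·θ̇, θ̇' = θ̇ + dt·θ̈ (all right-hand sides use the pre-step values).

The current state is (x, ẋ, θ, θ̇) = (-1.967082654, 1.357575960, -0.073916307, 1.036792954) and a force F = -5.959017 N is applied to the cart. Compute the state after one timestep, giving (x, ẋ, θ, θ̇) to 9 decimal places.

(-1.952933997, 1.287886175, -0.063110851, 1.096337337)

sinθ=-0.073849017, cosθ=0.997269433
temp = (F + m·l·θ̇²·sinθ)/(M+m) = (-5.959017 + -0.027374747)/1.189092 = -5.034422691
θ̈ = (g·sinθ − cosθ·temp)/(l·(4/3 − m·cos²θ/(M+m))) = 5.713335554
ẍ = temp − m·l·θ̈·cosθ/(M+m) = -6.686795731
Euler: x'=-1.967082654+0.010422·1.357575960=-1.952933997, ẋ'=1.357575960+0.010422·-6.686795731=1.287886175
       θ'=-0.073916307+0.010422·1.036792954=-0.063110851, θ̇'=1.036792954+0.010422·5.713335554=1.096337337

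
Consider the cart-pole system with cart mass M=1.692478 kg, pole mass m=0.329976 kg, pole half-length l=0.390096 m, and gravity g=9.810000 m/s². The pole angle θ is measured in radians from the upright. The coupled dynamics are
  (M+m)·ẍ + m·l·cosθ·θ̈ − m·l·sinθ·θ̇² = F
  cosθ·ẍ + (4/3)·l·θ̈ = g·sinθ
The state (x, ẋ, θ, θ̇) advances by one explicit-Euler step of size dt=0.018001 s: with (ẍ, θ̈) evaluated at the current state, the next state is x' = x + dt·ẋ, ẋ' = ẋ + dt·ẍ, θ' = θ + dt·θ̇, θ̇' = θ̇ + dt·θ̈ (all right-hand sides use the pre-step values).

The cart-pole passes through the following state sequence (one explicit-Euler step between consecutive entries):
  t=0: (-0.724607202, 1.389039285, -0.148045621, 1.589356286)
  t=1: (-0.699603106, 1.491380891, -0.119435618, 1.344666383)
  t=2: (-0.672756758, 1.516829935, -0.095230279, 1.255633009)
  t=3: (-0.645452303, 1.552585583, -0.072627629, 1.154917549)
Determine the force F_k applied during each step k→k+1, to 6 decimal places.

F_0 = 9.815680 N
F_1 = 2.254863 N
F_2 = 3.319590 N

step 0→1:
  ẍ = (ẋ'−ẋ)/dt = (1.491380891−1.389039285)/0.018001 = 5.685329
  θ̈ = (θ̇'−θ̇)/dt = (1.344666383−1.589356286)/0.018001 = -13.593128
  sinθ=-0.147505, cosθ=0.989061
  F = (M+m)·ẍ + m·l·cosθ·θ̈ − m·l·sinθ·θ̇² = 11.498316 + -1.730599 − -0.047963 = 9.815680
step 1→2:
  ẍ = (ẋ'−ẋ)/dt = (1.516829935−1.491380891)/0.018001 = 1.413757
  θ̈ = (θ̇'−θ̇)/dt = (1.255633009−1.344666383)/0.018001 = -4.946024
  sinθ=-0.119152, cosθ=0.992876
  F = (M+m)·ẍ + m·l·cosθ·θ̈ − m·l·sinθ·θ̇² = 2.859259 + -0.632128 − -0.027732 = 2.254863
step 2→3:
  ẍ = (ẋ'−ẋ)/dt = (1.552585583−1.516829935)/0.018001 = 1.986315
  θ̈ = (θ̇'−θ̇)/dt = (1.154917549−1.255633009)/0.018001 = -5.594993
  sinθ=-0.095086, cosθ=0.995469
  F = (M+m)·ẍ + m·l·cosθ·θ̈ − m·l·sinθ·θ̇² = 4.017230 + -0.716937 − -0.019297 = 3.319590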